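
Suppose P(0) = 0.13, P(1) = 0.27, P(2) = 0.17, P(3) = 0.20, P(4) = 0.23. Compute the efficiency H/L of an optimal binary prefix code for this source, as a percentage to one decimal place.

Entropy H = −Σ p log₂ p ≈ 2.2793 bits.
Huffman merges: 13/100+17/100→3/10; 1/5+23/100→43/100; 27/100+3/10→57/100; 43/100+57/100→1. L = 23/10 ≈ 2.3000.
Efficiency = H/L = 2.2793/2.3000 = 99.1%.

99.1%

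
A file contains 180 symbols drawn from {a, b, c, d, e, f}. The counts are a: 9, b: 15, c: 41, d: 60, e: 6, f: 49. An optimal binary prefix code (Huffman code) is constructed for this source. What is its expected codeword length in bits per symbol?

Probabilities are the counts divided by 180.
Repeatedly combine the two least-probable nodes; the expected code length is the sum of the merged weights.
merge 1/30 + 1/20 → 1/12
merge 1/12 + 1/12 → 1/6
merge 1/6 + 41/180 → 71/180
merge 49/180 + 1/3 → 109/180
merge 71/180 + 109/180 → 1
L = 1/12 + 1/6 + 71/180 + 109/180 + 1 = 9/4 = 2.25 bits/symbol.

2.25 bits/symbol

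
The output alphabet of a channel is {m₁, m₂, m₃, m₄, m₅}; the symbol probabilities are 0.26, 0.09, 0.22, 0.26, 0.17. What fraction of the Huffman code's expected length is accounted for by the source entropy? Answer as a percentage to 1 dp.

Entropy H = −Σ p log₂ p ≈ 2.2384 bits.
Huffman merges: 9/100+17/100→13/50; 11/50+13/50→12/25; 13/50+13/50→13/25; 12/25+13/25→1. L = 113/50 ≈ 2.2600.
Efficiency = H/L = 2.2384/2.2600 = 99.0%.

99.0%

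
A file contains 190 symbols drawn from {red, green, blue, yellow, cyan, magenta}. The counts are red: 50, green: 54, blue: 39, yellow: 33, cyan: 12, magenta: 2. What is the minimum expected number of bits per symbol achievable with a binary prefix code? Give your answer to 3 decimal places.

Probabilities are the counts divided by 190.
Repeatedly combine the two least-probable nodes; the expected code length is the sum of the merged weights.
merge 1/95 + 6/95 → 7/95
merge 7/95 + 33/190 → 47/190
merge 39/190 + 47/190 → 43/95
merge 5/19 + 27/95 → 52/95
merge 43/95 + 52/95 → 1
L = 7/95 + 47/190 + 43/95 + 52/95 + 1 = 441/190 ≈ 2.321 bits/symbol.

2.321 bits/symbol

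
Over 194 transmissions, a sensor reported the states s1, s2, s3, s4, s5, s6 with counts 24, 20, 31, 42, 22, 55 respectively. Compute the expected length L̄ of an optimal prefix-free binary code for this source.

2.5 bits/symbol

Probabilities are the counts divided by 194.
Repeatedly combine the two least-probable nodes; the expected code length is the sum of the merged weights.
merge 10/97 + 11/97 → 21/97
merge 12/97 + 31/194 → 55/194
merge 21/97 + 21/97 → 42/97
merge 55/194 + 55/194 → 55/97
merge 42/97 + 55/97 → 1
L = 21/97 + 55/194 + 42/97 + 55/97 + 1 = 5/2 = 2.5 bits/symbol.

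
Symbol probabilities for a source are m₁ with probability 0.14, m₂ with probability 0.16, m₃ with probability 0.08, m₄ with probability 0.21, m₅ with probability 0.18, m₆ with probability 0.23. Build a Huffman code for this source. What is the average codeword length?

2.56 bits/symbol

Repeatedly combine the two least-probable nodes; the expected code length is the sum of the merged weights.
merge 2/25 + 7/50 → 11/50
merge 4/25 + 9/50 → 17/50
merge 21/100 + 11/50 → 43/100
merge 23/100 + 17/50 → 57/100
merge 43/100 + 57/100 → 1
L = 11/50 + 17/50 + 43/100 + 57/100 + 1 = 64/25 = 2.56 bits/symbol.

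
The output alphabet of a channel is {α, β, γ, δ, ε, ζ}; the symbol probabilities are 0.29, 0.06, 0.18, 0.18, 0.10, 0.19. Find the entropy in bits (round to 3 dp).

2.439 bits

H = −Σ pᵢ log₂ pᵢ.
−0.29·log₂(0.29) = 0.5179
−0.06·log₂(0.06) = 0.2435
−0.18·log₂(0.18) = 0.4453
−0.18·log₂(0.18) = 0.4453
−0.10·log₂(0.10) = 0.3322
−0.19·log₂(0.19) = 0.4552
Sum ≈ 2.4395 → 2.439 bits.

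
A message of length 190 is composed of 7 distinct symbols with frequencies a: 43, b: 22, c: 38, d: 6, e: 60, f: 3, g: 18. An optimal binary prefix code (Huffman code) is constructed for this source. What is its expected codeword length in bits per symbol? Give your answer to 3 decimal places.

2.447 bits/symbol

Probabilities are the counts divided by 190.
Repeatedly combine the two least-probable nodes; the expected code length is the sum of the merged weights.
merge 3/190 + 3/95 → 9/190
merge 9/190 + 9/95 → 27/190
merge 11/95 + 27/190 → 49/190
merge 1/5 + 43/190 → 81/190
merge 49/190 + 6/19 → 109/190
merge 81/190 + 109/190 → 1
L = 9/190 + 27/190 + 49/190 + 81/190 + 109/190 + 1 = 93/38 ≈ 2.447 bits/symbol.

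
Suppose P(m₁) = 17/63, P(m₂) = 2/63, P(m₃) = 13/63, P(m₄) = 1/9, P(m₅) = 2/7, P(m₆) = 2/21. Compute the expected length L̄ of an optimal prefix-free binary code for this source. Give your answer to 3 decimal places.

2.365 bits/symbol

Repeatedly combine the two least-probable nodes; the expected code length is the sum of the merged weights.
merge 2/63 + 2/21 → 8/63
merge 1/9 + 8/63 → 5/21
merge 13/63 + 5/21 → 4/9
merge 17/63 + 2/7 → 5/9
merge 4/9 + 5/9 → 1
L = 8/63 + 5/21 + 4/9 + 5/9 + 1 = 149/63 ≈ 2.365 bits/symbol.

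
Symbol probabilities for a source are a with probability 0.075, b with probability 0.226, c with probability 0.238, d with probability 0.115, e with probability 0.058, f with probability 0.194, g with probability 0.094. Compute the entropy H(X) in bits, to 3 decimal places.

2.635 bits

H = −Σ pᵢ log₂ pᵢ.
−0.075·log₂(0.075) = 0.2803
−0.226·log₂(0.226) = 0.4849
−0.238·log₂(0.238) = 0.4929
−0.115·log₂(0.115) = 0.3588
−0.058·log₂(0.058) = 0.2383
−0.194·log₂(0.194) = 0.4590
−0.094·log₂(0.094) = 0.3207
Sum ≈ 2.6348 → 2.635 bits.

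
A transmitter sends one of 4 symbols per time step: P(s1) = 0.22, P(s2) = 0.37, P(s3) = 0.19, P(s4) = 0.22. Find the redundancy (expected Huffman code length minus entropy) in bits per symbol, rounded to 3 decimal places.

0.053 bits

Entropy H = −Σ p log₂ p ≈ 1.9471 bits.
Huffman merges: 19/100+11/50→41/100; 11/50+37/100→59/100; 41/100+59/100→1. L = 2 ≈ 2.0000.
L − H = 2.0000 − 1.9471 = 0.053 bits.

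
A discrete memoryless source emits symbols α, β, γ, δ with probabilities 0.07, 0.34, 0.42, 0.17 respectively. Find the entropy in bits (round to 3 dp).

H = −Σ pᵢ log₂ pᵢ.
−0.07·log₂(0.07) = 0.2686
−0.34·log₂(0.34) = 0.5292
−0.42·log₂(0.42) = 0.5256
−0.17·log₂(0.17) = 0.4346
Sum ≈ 1.7580 → 1.758 bits.

1.758 bits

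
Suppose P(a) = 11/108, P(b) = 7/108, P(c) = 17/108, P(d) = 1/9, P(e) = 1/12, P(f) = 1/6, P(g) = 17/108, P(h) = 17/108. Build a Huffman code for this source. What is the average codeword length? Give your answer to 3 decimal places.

Repeatedly combine the two least-probable nodes; the expected code length is the sum of the merged weights.
merge 7/108 + 1/12 → 4/27
merge 11/108 + 1/9 → 23/108
merge 4/27 + 17/108 → 11/36
merge 17/108 + 17/108 → 17/54
merge 1/6 + 23/108 → 41/108
merge 11/36 + 17/54 → 67/108
merge 41/108 + 67/108 → 1
L = 4/27 + 23/108 + 11/36 + 17/54 + 41/108 + 67/108 + 1 = 161/54 ≈ 2.981 bits/symbol.

2.981 bits/symbol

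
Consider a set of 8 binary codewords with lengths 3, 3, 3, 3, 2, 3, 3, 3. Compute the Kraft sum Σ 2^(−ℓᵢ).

1.125

With common denominator 2^3 = 8: Σ 2^(−ℓᵢ) = 1/8 + 1/8 + 1/8 + 1/8 + 2/8 + 1/8 + 1/8 + 1/8 = 9/8 = 1.125.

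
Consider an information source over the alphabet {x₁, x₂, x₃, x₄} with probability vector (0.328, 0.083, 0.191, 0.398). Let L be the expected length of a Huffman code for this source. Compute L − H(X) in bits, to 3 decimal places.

0.065 bits

Entropy H = −Σ p log₂ p ≈ 1.8107 bits.
Huffman merges: 83/1000+191/1000→137/500; 137/500+41/125→301/500; 199/500+301/500→1. L = 469/250 ≈ 1.8760.
L − H = 1.8760 − 1.8107 = 0.065 bits.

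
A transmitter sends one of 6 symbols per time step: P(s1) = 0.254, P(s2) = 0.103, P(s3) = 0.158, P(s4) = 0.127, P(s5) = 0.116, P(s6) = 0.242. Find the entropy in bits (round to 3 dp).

H = −Σ pᵢ log₂ pᵢ.
−0.254·log₂(0.254) = 0.5022
−0.103·log₂(0.103) = 0.3378
−0.158·log₂(0.158) = 0.4206
−0.127·log₂(0.127) = 0.3781
−0.116·log₂(0.116) = 0.3605
−0.242·log₂(0.242) = 0.4954
Sum ≈ 2.4945 → 2.494 bits.

2.494 bits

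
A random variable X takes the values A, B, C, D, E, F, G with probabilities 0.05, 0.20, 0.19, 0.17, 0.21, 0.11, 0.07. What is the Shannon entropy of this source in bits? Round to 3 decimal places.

H = −Σ pᵢ log₂ pᵢ.
−0.05·log₂(0.05) = 0.2161
−0.20·log₂(0.20) = 0.4644
−0.19·log₂(0.19) = 0.4552
−0.17·log₂(0.17) = 0.4346
−0.21·log₂(0.21) = 0.4728
−0.11·log₂(0.11) = 0.3503
−0.07·log₂(0.07) = 0.2686
Sum ≈ 2.6620 → 2.662 bits.

2.662 bits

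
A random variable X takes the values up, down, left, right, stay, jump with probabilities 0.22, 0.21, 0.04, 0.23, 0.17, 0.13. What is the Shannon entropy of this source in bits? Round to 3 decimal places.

H = −Σ pᵢ log₂ pᵢ.
−0.22·log₂(0.22) = 0.4806
−0.21·log₂(0.21) = 0.4728
−0.04·log₂(0.04) = 0.1858
−0.23·log₂(0.23) = 0.4877
−0.17·log₂(0.17) = 0.4346
−0.13·log₂(0.13) = 0.3826
Sum ≈ 2.4440 → 2.444 bits.

2.444 bits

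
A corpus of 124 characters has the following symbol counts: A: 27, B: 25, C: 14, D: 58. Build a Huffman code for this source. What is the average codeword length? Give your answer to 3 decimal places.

1.847 bits/symbol

Probabilities are the counts divided by 124.
Repeatedly combine the two least-probable nodes; the expected code length is the sum of the merged weights.
merge 7/62 + 25/124 → 39/124
merge 27/124 + 39/124 → 33/62
merge 29/62 + 33/62 → 1
L = 39/124 + 33/62 + 1 = 229/124 ≈ 1.847 bits/symbol.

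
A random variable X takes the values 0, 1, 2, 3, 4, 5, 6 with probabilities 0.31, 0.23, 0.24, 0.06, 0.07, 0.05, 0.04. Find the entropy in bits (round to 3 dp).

H = −Σ pᵢ log₂ pᵢ.
−0.31·log₂(0.31) = 0.5238
−0.23·log₂(0.23) = 0.4877
−0.24·log₂(0.24) = 0.4941
−0.06·log₂(0.06) = 0.2435
−0.07·log₂(0.07) = 0.2686
−0.05·log₂(0.05) = 0.2161
−0.04·log₂(0.04) = 0.1858
Sum ≈ 2.4195 → 2.420 bits.

2.420 bits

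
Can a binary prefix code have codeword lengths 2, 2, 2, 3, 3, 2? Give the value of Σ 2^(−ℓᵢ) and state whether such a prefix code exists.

1.25; no

With common denominator 2^3 = 8: Σ 2^(−ℓᵢ) = 2/8 + 2/8 + 2/8 + 1/8 + 1/8 + 2/8 = 10/8 = 1.25.
Kraft's inequality requires Σ ≤ 1; here Σ = 1.25 > 1, so no such prefix code exists.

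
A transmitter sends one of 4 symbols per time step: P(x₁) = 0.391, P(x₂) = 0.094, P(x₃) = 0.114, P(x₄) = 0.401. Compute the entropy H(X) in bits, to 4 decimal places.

H = −Σ pᵢ log₂ pᵢ.
−0.391·log₂(0.391) = 0.5297
−0.094·log₂(0.094) = 0.3207
−0.114·log₂(0.114) = 0.3571
−0.401·log₂(0.401) = 0.5286
Sum ≈ 1.7362 → 1.7362 bits.

1.7362 bits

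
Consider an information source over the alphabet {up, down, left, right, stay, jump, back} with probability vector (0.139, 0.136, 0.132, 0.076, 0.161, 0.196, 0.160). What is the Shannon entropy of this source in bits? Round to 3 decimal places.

2.763 bits

H = −Σ pᵢ log₂ pᵢ.
−0.139·log₂(0.139) = 0.3957
−0.136·log₂(0.136) = 0.3915
−0.132·log₂(0.132) = 0.3856
−0.076·log₂(0.076) = 0.2826
−0.161·log₂(0.161) = 0.4242
−0.196·log₂(0.196) = 0.4608
−0.160·log₂(0.160) = 0.4230
Sum ≈ 2.7634 → 2.763 bits.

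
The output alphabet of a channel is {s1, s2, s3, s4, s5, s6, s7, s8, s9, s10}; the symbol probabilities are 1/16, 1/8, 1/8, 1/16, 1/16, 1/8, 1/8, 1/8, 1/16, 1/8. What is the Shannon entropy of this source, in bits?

Each probability is a power of 1/2, so log₂(1/p) is an integer.
H = Σ p·log₂(1/p) = 1/16·4 + 1/8·3 + 1/8·3 + 1/16·4 + 1/16·4 + 1/8·3 + 1/8·3 + 1/8·3 + 1/16·4 + 1/8·3 = 3.25 bits.

3.25 bits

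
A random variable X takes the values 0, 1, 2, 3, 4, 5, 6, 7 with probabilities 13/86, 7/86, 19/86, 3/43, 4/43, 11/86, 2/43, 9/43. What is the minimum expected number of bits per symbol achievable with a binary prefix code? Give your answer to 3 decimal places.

Repeatedly combine the two least-probable nodes; the expected code length is the sum of the merged weights.
merge 2/43 + 3/43 → 5/43
merge 7/86 + 4/43 → 15/86
merge 5/43 + 11/86 → 21/86
merge 13/86 + 15/86 → 14/43
merge 9/43 + 19/86 → 37/86
merge 21/86 + 14/43 → 49/86
merge 37/86 + 49/86 → 1
L = 5/43 + 15/86 + 21/86 + 14/43 + 37/86 + 49/86 + 1 = 123/43 ≈ 2.860 bits/symbol.

2.860 bits/symbol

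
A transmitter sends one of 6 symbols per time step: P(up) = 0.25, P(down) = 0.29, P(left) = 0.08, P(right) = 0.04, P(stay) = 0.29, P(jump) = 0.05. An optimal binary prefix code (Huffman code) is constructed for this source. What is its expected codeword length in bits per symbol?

2.26 bits/symbol

Repeatedly combine the two least-probable nodes; the expected code length is the sum of the merged weights.
merge 1/25 + 1/20 → 9/100
merge 2/25 + 9/100 → 17/100
merge 17/100 + 1/4 → 21/50
merge 29/100 + 29/100 → 29/50
merge 21/50 + 29/50 → 1
L = 9/100 + 17/100 + 21/50 + 29/50 + 1 = 113/50 = 2.26 bits/symbol.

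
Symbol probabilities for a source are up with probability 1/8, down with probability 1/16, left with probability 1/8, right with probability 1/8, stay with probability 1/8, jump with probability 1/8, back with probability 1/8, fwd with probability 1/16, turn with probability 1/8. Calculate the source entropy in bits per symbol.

3.125 bits

Each probability is a power of 1/2, so log₂(1/p) is an integer.
H = Σ p·log₂(1/p) = 1/8·3 + 1/16·4 + 1/8·3 + 1/8·3 + 1/8·3 + 1/8·3 + 1/8·3 + 1/16·4 + 1/8·3 = 3.125 bits.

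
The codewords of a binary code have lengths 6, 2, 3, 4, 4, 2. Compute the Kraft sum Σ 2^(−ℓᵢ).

0.765625

With common denominator 2^6 = 64: Σ 2^(−ℓᵢ) = 1/64 + 16/64 + 8/64 + 4/64 + 4/64 + 16/64 = 49/64 = 0.765625.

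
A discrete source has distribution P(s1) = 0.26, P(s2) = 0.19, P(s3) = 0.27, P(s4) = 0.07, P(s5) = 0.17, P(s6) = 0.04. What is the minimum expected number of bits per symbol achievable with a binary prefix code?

2.39 bits/symbol

Repeatedly combine the two least-probable nodes; the expected code length is the sum of the merged weights.
merge 1/25 + 7/100 → 11/100
merge 11/100 + 17/100 → 7/25
merge 19/100 + 13/50 → 9/20
merge 27/100 + 7/25 → 11/20
merge 9/20 + 11/20 → 1
L = 11/100 + 7/25 + 9/20 + 11/20 + 1 = 239/100 = 2.39 bits/symbol.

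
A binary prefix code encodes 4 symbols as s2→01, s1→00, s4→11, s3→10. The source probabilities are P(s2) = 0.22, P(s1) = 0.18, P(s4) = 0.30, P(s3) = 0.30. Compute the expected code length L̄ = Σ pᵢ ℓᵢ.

L̄ = Σ pᵢ·ℓᵢ = 0.22·2 + 0.18·2 + 0.30·2 + 0.30·2 = 2 bits/symbol.

2 bits/symbol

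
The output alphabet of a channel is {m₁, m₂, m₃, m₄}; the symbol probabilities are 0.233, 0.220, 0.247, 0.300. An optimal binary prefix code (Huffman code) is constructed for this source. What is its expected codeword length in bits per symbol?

Repeatedly combine the two least-probable nodes; the expected code length is the sum of the merged weights.
merge 11/50 + 233/1000 → 453/1000
merge 247/1000 + 3/10 → 547/1000
merge 453/1000 + 547/1000 → 1
L = 453/1000 + 547/1000 + 1 = 2 bits/symbol.

2 bits/symbol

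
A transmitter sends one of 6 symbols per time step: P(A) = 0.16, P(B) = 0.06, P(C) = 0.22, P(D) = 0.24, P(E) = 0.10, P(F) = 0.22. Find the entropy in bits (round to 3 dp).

H = −Σ pᵢ log₂ pᵢ.
−0.16·log₂(0.16) = 0.4230
−0.06·log₂(0.06) = 0.2435
−0.22·log₂(0.22) = 0.4806
−0.24·log₂(0.24) = 0.4941
−0.10·log₂(0.10) = 0.3322
−0.22·log₂(0.22) = 0.4806
Sum ≈ 2.4540 → 2.454 bits.

2.454 bits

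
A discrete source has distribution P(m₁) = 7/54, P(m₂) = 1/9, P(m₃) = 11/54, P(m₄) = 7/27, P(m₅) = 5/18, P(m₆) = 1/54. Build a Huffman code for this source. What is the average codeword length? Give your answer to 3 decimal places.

2.389 bits/symbol

Repeatedly combine the two least-probable nodes; the expected code length is the sum of the merged weights.
merge 1/54 + 1/9 → 7/54
merge 7/54 + 7/54 → 7/27
merge 11/54 + 7/27 → 25/54
merge 7/27 + 5/18 → 29/54
merge 25/54 + 29/54 → 1
L = 7/54 + 7/27 + 25/54 + 29/54 + 1 = 43/18 ≈ 2.389 bits/symbol.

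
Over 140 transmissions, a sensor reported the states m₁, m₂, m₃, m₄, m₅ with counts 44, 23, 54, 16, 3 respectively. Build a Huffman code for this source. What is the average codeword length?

Probabilities are the counts divided by 140.
Repeatedly combine the two least-probable nodes; the expected code length is the sum of the merged weights.
merge 3/140 + 4/35 → 19/140
merge 19/140 + 23/140 → 3/10
merge 3/10 + 11/35 → 43/70
merge 27/70 + 43/70 → 1
L = 19/140 + 3/10 + 43/70 + 1 = 41/20 = 2.05 bits/symbol.

2.05 bits/symbol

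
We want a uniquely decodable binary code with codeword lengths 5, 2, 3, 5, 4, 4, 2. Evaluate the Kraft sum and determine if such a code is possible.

With common denominator 2^5 = 32: Σ 2^(−ℓᵢ) = 1/32 + 8/32 + 4/32 + 1/32 + 2/32 + 2/32 + 8/32 = 26/32 = 0.8125.
Kraft's inequality requires Σ ≤ 1; here Σ = 0.8125 ≤ 1, so such a prefix code exists.

0.8125; yes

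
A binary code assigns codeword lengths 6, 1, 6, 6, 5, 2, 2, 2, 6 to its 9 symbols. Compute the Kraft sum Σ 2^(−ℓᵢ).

With common denominator 2^6 = 64: Σ 2^(−ℓᵢ) = 1/64 + 32/64 + 1/64 + 1/64 + 2/64 + 16/64 + 16/64 + 16/64 + 1/64 = 86/64 = 1.34375.

1.34375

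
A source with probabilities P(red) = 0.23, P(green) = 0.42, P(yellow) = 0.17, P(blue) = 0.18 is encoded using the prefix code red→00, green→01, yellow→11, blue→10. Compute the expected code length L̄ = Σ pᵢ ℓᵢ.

L̄ = Σ pᵢ·ℓᵢ = 0.23·2 + 0.42·2 + 0.17·2 + 0.18·2 = 2 bits/symbol.

2 bits/symbol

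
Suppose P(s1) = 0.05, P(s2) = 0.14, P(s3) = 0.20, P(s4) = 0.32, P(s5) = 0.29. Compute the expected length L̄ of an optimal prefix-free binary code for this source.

Repeatedly combine the two least-probable nodes; the expected code length is the sum of the merged weights.
merge 1/20 + 7/50 → 19/100
merge 19/100 + 1/5 → 39/100
merge 29/100 + 8/25 → 61/100
merge 39/100 + 61/100 → 1
L = 19/100 + 39/100 + 61/100 + 1 = 219/100 = 2.19 bits/symbol.

2.19 bits/symbol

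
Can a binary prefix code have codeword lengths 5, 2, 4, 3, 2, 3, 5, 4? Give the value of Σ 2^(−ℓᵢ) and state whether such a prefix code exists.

0.9375; yes

With common denominator 2^5 = 32: Σ 2^(−ℓᵢ) = 1/32 + 8/32 + 2/32 + 4/32 + 8/32 + 4/32 + 1/32 + 2/32 = 30/32 = 0.9375.
Kraft's inequality requires Σ ≤ 1; here Σ = 0.9375 ≤ 1, so such a prefix code exists.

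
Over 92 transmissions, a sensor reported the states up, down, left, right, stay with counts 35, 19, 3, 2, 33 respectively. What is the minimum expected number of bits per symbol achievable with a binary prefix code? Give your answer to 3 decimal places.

Probabilities are the counts divided by 92.
Repeatedly combine the two least-probable nodes; the expected code length is the sum of the merged weights.
merge 1/46 + 3/92 → 5/92
merge 5/92 + 19/92 → 6/23
merge 6/23 + 33/92 → 57/92
merge 35/92 + 57/92 → 1
L = 5/92 + 6/23 + 57/92 + 1 = 89/46 ≈ 1.935 bits/symbol.

1.935 bits/symbol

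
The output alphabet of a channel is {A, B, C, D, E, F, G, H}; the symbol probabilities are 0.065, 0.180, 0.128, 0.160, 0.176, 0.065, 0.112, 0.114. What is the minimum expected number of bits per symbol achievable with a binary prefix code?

Repeatedly combine the two least-probable nodes; the expected code length is the sum of the merged weights.
merge 13/200 + 13/200 → 13/100
merge 14/125 + 57/500 → 113/500
merge 16/125 + 13/100 → 129/500
merge 4/25 + 22/125 → 42/125
merge 9/50 + 113/500 → 203/500
merge 129/500 + 42/125 → 297/500
merge 203/500 + 297/500 → 1
L = 13/100 + 113/500 + 129/500 + 42/125 + 203/500 + 297/500 + 1 = 59/20 = 2.95 bits/symbol.

2.95 bits/symbol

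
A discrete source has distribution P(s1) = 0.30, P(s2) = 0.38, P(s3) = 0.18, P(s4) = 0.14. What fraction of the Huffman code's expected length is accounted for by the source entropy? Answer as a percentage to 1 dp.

97.6%

Entropy H = −Σ p log₂ p ≈ 1.8940 bits.
Huffman merges: 7/50+9/50→8/25; 3/10+8/25→31/50; 19/50+31/50→1. L = 97/50 ≈ 1.9400.
Efficiency = H/L = 1.8940/1.9400 = 97.6%.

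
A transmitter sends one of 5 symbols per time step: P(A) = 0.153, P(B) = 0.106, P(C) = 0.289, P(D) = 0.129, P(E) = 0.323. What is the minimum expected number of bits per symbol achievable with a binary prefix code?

2.235 bits/symbol

Repeatedly combine the two least-probable nodes; the expected code length is the sum of the merged weights.
merge 53/500 + 129/1000 → 47/200
merge 153/1000 + 47/200 → 97/250
merge 289/1000 + 323/1000 → 153/250
merge 97/250 + 153/250 → 1
L = 47/200 + 97/250 + 153/250 + 1 = 447/200 = 2.235 bits/symbol.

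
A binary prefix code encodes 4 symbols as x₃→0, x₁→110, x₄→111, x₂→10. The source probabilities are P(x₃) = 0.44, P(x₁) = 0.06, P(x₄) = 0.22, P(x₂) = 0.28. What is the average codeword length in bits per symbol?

1.84 bits/symbol

L̄ = Σ pᵢ·ℓᵢ = 0.44·1 + 0.06·3 + 0.22·3 + 0.28·2 = 1.84 bits/symbol.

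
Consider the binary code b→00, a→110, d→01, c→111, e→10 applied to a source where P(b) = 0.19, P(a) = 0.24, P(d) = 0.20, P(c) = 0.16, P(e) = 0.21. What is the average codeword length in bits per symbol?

2.4 bits/symbol

L̄ = Σ pᵢ·ℓᵢ = 0.19·2 + 0.24·3 + 0.20·2 + 0.16·3 + 0.21·2 = 2.4 bits/symbol.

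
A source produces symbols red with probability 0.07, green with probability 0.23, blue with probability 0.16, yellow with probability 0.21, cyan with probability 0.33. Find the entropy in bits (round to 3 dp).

2.180 bits

H = −Σ pᵢ log₂ pᵢ.
−0.07·log₂(0.07) = 0.2686
−0.23·log₂(0.23) = 0.4877
−0.16·log₂(0.16) = 0.4230
−0.21·log₂(0.21) = 0.4728
−0.33·log₂(0.33) = 0.5278
Sum ≈ 2.1799 → 2.180 bits.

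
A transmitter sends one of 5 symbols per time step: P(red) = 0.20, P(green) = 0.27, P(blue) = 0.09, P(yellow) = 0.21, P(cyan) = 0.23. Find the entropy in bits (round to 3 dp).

H = −Σ pᵢ log₂ pᵢ.
−0.20·log₂(0.20) = 0.4644
−0.27·log₂(0.27) = 0.5100
−0.09·log₂(0.09) = 0.3127
−0.21·log₂(0.21) = 0.4728
−0.23·log₂(0.23) = 0.4877
Sum ≈ 2.2476 → 2.248 bits.

2.248 bits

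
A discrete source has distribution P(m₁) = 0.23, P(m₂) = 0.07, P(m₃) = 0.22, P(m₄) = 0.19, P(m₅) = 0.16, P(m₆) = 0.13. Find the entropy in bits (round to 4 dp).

2.4977 bits

H = −Σ pᵢ log₂ pᵢ.
−0.23·log₂(0.23) = 0.4877
−0.07·log₂(0.07) = 0.2686
−0.22·log₂(0.22) = 0.4806
−0.19·log₂(0.19) = 0.4552
−0.16·log₂(0.16) = 0.4230
−0.13·log₂(0.13) = 0.3826
Sum ≈ 2.4977 → 2.4977 bits.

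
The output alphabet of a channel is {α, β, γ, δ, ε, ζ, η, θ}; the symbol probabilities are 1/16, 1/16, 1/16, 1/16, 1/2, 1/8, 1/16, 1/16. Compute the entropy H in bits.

2.375 bits

Each probability is a power of 1/2, so log₂(1/p) is an integer.
H = Σ p·log₂(1/p) = 1/16·4 + 1/16·4 + 1/16·4 + 1/16·4 + 1/2·1 + 1/8·3 + 1/16·4 + 1/16·4 = 2.375 bits.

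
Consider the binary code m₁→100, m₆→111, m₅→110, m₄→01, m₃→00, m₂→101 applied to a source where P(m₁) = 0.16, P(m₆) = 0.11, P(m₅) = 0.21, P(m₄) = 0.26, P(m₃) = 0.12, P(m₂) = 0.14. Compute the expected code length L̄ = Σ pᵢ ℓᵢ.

2.62 bits/symbol

L̄ = Σ pᵢ·ℓᵢ = 0.16·3 + 0.11·3 + 0.21·3 + 0.26·2 + 0.12·2 + 0.14·3 = 2.62 bits/symbol.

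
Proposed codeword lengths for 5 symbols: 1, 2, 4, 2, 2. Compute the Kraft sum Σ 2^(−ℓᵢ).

With common denominator 2^4 = 16: Σ 2^(−ℓᵢ) = 8/16 + 4/16 + 1/16 + 4/16 + 4/16 = 21/16 = 1.3125.

1.3125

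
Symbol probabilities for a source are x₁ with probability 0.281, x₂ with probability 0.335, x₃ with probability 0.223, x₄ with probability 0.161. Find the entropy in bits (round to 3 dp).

H = −Σ pᵢ log₂ pᵢ.
−0.281·log₂(0.281) = 0.5146
−0.335·log₂(0.335) = 0.5286
−0.223·log₂(0.223) = 0.4828
−0.161·log₂(0.161) = 0.4242
Sum ≈ 1.9501 → 1.950 bits.

1.950 bits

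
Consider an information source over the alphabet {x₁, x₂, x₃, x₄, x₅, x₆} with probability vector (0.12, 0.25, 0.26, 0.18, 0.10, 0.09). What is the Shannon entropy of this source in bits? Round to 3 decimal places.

H = −Σ pᵢ log₂ pᵢ.
−0.12·log₂(0.12) = 0.3671
−0.25·log₂(0.25) = 0.5000
−0.26·log₂(0.26) = 0.5053
−0.18·log₂(0.18) = 0.4453
−0.10·log₂(0.10) = 0.3322
−0.09·log₂(0.09) = 0.3127
Sum ≈ 2.4625 → 2.463 bits.

2.463 bits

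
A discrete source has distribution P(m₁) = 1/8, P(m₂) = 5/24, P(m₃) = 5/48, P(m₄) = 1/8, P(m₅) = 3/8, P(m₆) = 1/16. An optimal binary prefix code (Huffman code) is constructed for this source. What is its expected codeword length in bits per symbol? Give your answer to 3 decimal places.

Repeatedly combine the two least-probable nodes; the expected code length is the sum of the merged weights.
merge 1/16 + 5/48 → 1/6
merge 1/8 + 1/8 → 1/4
merge 1/6 + 5/24 → 3/8
merge 1/4 + 3/8 → 5/8
merge 3/8 + 5/8 → 1
L = 1/6 + 1/4 + 3/8 + 5/8 + 1 = 29/12 ≈ 2.417 bits/symbol.

2.417 bits/symbol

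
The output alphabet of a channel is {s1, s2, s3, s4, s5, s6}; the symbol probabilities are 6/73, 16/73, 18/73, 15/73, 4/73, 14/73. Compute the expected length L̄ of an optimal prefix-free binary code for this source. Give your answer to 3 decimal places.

Repeatedly combine the two least-probable nodes; the expected code length is the sum of the merged weights.
merge 4/73 + 6/73 → 10/73
merge 10/73 + 14/73 → 24/73
merge 15/73 + 16/73 → 31/73
merge 18/73 + 24/73 → 42/73
merge 31/73 + 42/73 → 1
L = 10/73 + 24/73 + 31/73 + 42/73 + 1 = 180/73 ≈ 2.466 bits/symbol.

2.466 bits/symbol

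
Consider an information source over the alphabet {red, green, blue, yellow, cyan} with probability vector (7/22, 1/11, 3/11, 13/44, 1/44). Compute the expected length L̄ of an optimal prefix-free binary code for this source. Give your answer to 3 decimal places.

Repeatedly combine the two least-probable nodes; the expected code length is the sum of the merged weights.
merge 1/44 + 1/11 → 5/44
merge 5/44 + 3/11 → 17/44
merge 13/44 + 7/22 → 27/44
merge 17/44 + 27/44 → 1
L = 5/44 + 17/44 + 27/44 + 1 = 93/44 ≈ 2.114 bits/symbol.

2.114 bits/symbol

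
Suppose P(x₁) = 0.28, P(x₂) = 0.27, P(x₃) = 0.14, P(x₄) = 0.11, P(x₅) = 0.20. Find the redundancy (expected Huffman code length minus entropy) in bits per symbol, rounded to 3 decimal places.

0.014 bits

Entropy H = −Σ p log₂ p ≈ 2.2360 bits.
Huffman merges: 11/100+7/50→1/4; 1/5+1/4→9/20; 27/100+7/25→11/20; 9/20+11/20→1. L = 9/4 ≈ 2.2500.
L − H = 2.2500 − 2.2360 = 0.014 bits.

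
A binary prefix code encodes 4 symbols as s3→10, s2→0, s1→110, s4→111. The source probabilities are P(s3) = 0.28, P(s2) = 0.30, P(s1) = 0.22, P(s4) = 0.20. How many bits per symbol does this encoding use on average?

L̄ = Σ pᵢ·ℓᵢ = 0.28·2 + 0.30·1 + 0.22·3 + 0.20·3 = 2.12 bits/symbol.

2.12 bits/symbol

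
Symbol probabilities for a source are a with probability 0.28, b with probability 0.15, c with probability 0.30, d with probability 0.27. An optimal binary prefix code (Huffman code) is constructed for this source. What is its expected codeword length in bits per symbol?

Repeatedly combine the two least-probable nodes; the expected code length is the sum of the merged weights.
merge 3/20 + 27/100 → 21/50
merge 7/25 + 3/10 → 29/50
merge 21/50 + 29/50 → 1
L = 21/50 + 29/50 + 1 = 2 bits/symbol.

2 bits/symbol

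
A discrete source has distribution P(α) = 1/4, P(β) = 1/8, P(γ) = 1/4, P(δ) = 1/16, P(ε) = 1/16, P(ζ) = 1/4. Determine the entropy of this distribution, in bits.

2.375 bits

Each probability is a power of 1/2, so log₂(1/p) is an integer.
H = Σ p·log₂(1/p) = 1/4·2 + 1/8·3 + 1/4·2 + 1/16·4 + 1/16·4 + 1/4·2 = 2.375 bits.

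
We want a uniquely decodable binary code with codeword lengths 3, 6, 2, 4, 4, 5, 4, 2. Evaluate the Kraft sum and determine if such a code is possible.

0.859375; yes

With common denominator 2^6 = 64: Σ 2^(−ℓᵢ) = 8/64 + 1/64 + 16/64 + 4/64 + 4/64 + 2/64 + 4/64 + 16/64 = 55/64 = 0.859375.
Kraft's inequality requires Σ ≤ 1; here Σ = 0.859375 ≤ 1, so such a prefix code exists.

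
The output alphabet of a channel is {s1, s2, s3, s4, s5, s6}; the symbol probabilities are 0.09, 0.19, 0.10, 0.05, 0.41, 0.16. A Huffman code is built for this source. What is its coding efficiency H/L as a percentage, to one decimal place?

97.7%

Entropy H = −Σ p log₂ p ≈ 2.2666 bits.
Huffman merges: 1/20+9/100→7/50; 1/10+7/50→6/25; 4/25+19/100→7/20; 6/25+7/20→59/100; 41/100+59/100→1. L = 58/25 ≈ 2.3200.
Efficiency = H/L = 2.2666/2.3200 = 97.7%.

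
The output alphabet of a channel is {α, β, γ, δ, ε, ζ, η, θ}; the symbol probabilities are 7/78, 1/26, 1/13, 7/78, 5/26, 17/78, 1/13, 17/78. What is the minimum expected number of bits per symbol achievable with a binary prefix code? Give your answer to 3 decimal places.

2.846 bits/symbol

Repeatedly combine the two least-probable nodes; the expected code length is the sum of the merged weights.
merge 1/26 + 1/13 → 3/26
merge 1/13 + 7/78 → 1/6
merge 7/78 + 3/26 → 8/39
merge 1/6 + 5/26 → 14/39
merge 8/39 + 17/78 → 11/26
merge 17/78 + 14/39 → 15/26
merge 11/26 + 15/26 → 1
L = 3/26 + 1/6 + 8/39 + 14/39 + 11/26 + 15/26 + 1 = 37/13 ≈ 2.846 bits/symbol.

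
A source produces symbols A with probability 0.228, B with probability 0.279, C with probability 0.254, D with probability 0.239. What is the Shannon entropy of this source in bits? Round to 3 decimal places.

H = −Σ pᵢ log₂ pᵢ.
−0.228·log₂(0.228) = 0.4863
−0.279·log₂(0.279) = 0.5138
−0.254·log₂(0.254) = 0.5022
−0.239·log₂(0.239) = 0.4935
Sum ≈ 1.9958 → 1.996 bits.

1.996 bits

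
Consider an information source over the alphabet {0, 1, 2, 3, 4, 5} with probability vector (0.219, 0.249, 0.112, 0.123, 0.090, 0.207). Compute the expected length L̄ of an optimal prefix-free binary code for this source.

Repeatedly combine the two least-probable nodes; the expected code length is the sum of the merged weights.
merge 9/100 + 14/125 → 101/500
merge 123/1000 + 101/500 → 13/40
merge 207/1000 + 219/1000 → 213/500
merge 249/1000 + 13/40 → 287/500
merge 213/500 + 287/500 → 1
L = 101/500 + 13/40 + 213/500 + 287/500 + 1 = 2527/1000 = 2.527 bits/symbol.

2.527 bits/symbol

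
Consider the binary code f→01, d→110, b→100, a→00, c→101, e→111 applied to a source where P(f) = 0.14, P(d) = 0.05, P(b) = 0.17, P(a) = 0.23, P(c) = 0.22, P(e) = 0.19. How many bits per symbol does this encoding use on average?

L̄ = Σ pᵢ·ℓᵢ = 0.14·2 + 0.05·3 + 0.17·3 + 0.23·2 + 0.22·3 + 0.19·3 = 2.63 bits/symbol.

2.63 bits/symbol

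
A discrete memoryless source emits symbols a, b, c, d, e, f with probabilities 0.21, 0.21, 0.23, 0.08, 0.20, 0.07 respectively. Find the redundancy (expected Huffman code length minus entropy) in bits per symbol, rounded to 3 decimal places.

0.042 bits

Entropy H = −Σ p log₂ p ≈ 2.4578 bits.
Huffman merges: 7/100+2/25→3/20; 3/20+1/5→7/20; 21/100+21/100→21/50; 23/100+7/20→29/50; 21/50+29/50→1. L = 5/2 ≈ 2.5000.
L − H = 2.5000 − 2.4578 = 0.042 bits.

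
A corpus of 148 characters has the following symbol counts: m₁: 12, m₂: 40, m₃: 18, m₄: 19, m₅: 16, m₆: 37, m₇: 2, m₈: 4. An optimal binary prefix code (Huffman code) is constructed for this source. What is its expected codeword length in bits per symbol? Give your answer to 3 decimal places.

Probabilities are the counts divided by 148.
Repeatedly combine the two least-probable nodes; the expected code length is the sum of the merged weights.
merge 1/74 + 1/37 → 3/74
merge 3/74 + 3/37 → 9/74
merge 4/37 + 9/74 → 17/74
merge 9/74 + 19/148 → 1/4
merge 17/74 + 1/4 → 71/148
merge 1/4 + 10/37 → 77/148
merge 71/148 + 77/148 → 1
L = 3/74 + 9/74 + 17/74 + 1/4 + 71/148 + 77/148 + 1 = 391/148 ≈ 2.642 bits/symbol.

2.642 bits/symbol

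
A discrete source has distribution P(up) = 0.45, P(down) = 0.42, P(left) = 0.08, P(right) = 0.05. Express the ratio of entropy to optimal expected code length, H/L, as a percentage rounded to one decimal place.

Entropy H = −Σ p log₂ p ≈ 1.5517 bits.
Huffman merges: 1/20+2/25→13/100; 13/100+21/50→11/20; 9/20+11/20→1. L = 42/25 ≈ 1.6800.
Efficiency = H/L = 1.5517/1.6800 = 92.4%.

92.4%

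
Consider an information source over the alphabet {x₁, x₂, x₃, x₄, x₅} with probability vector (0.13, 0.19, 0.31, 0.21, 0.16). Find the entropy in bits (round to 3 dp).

2.258 bits

H = −Σ pᵢ log₂ pᵢ.
−0.13·log₂(0.13) = 0.3826
−0.19·log₂(0.19) = 0.4552
−0.31·log₂(0.31) = 0.5238
−0.21·log₂(0.21) = 0.4728
−0.16·log₂(0.16) = 0.4230
Sum ≈ 2.2575 → 2.258 bits.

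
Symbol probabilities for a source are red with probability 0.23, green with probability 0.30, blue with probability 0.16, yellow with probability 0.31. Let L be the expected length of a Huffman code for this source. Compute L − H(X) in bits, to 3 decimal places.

Entropy H = −Σ p log₂ p ≈ 1.9556 bits.
Huffman merges: 4/25+23/100→39/100; 3/10+31/100→61/100; 39/100+61/100→1. L = 2 ≈ 2.0000.
L − H = 2.0000 − 1.9556 = 0.044 bits.

0.044 bits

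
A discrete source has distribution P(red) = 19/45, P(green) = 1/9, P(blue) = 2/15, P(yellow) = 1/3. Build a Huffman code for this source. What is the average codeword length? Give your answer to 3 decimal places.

1.822 bits/symbol

Repeatedly combine the two least-probable nodes; the expected code length is the sum of the merged weights.
merge 1/9 + 2/15 → 11/45
merge 11/45 + 1/3 → 26/45
merge 19/45 + 26/45 → 1
L = 11/45 + 26/45 + 1 = 82/45 ≈ 1.822 bits/symbol.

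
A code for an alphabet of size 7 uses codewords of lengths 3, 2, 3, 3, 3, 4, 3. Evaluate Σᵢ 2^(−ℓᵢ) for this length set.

With common denominator 2^4 = 16: Σ 2^(−ℓᵢ) = 2/16 + 4/16 + 2/16 + 2/16 + 2/16 + 1/16 + 2/16 = 15/16 = 0.9375.

0.9375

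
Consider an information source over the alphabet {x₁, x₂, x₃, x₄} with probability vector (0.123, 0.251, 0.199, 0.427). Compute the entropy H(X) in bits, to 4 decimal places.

1.8601 bits

H = −Σ pᵢ log₂ pᵢ.
−0.123·log₂(0.123) = 0.3719
−0.251·log₂(0.251) = 0.5006
−0.199·log₂(0.199) = 0.4635
−0.427·log₂(0.427) = 0.5242
Sum ≈ 1.8601 → 1.8601 bits.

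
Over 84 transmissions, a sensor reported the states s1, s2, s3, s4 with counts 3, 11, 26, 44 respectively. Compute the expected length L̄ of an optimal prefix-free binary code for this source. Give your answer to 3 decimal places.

Probabilities are the counts divided by 84.
Repeatedly combine the two least-probable nodes; the expected code length is the sum of the merged weights.
merge 1/28 + 11/84 → 1/6
merge 1/6 + 13/42 → 10/21
merge 10/21 + 11/21 → 1
L = 1/6 + 10/21 + 1 = 23/14 ≈ 1.643 bits/symbol.

1.643 bits/symbol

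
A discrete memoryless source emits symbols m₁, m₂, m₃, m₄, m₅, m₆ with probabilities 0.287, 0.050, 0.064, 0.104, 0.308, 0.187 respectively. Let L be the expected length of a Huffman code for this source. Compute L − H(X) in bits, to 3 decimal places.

0.030 bits

Entropy H = −Σ p log₂ p ≈ 2.3020 bits.
Huffman merges: 1/20+8/125→57/500; 13/125+57/500→109/500; 187/1000+109/500→81/200; 287/1000+77/250→119/200; 81/200+119/200→1. L = 583/250 ≈ 2.3320.
L − H = 2.3320 − 2.3020 = 0.030 bits.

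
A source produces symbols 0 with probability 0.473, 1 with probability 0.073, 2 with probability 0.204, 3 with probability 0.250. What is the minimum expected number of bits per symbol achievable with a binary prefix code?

Repeatedly combine the two least-probable nodes; the expected code length is the sum of the merged weights.
merge 73/1000 + 51/250 → 277/1000
merge 1/4 + 277/1000 → 527/1000
merge 473/1000 + 527/1000 → 1
L = 277/1000 + 527/1000 + 1 = 451/250 = 1.804 bits/symbol.

1.804 bits/symbol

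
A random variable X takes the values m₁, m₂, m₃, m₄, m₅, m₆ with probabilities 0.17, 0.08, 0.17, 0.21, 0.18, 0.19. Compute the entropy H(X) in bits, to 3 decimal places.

2.534 bits

H = −Σ pᵢ log₂ pᵢ.
−0.17·log₂(0.17) = 0.4346
−0.08·log₂(0.08) = 0.2915
−0.17·log₂(0.17) = 0.4346
−0.21·log₂(0.21) = 0.4728
−0.18·log₂(0.18) = 0.4453
−0.19·log₂(0.19) = 0.4552
Sum ≈ 2.5340 → 2.534 bits.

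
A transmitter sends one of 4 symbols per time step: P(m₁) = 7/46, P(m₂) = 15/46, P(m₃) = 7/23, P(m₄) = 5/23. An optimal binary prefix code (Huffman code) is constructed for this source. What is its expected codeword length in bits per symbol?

2 bits/symbol

Repeatedly combine the two least-probable nodes; the expected code length is the sum of the merged weights.
merge 7/46 + 5/23 → 17/46
merge 7/23 + 15/46 → 29/46
merge 17/46 + 29/46 → 1
L = 17/46 + 29/46 + 1 = 2 bits/symbol.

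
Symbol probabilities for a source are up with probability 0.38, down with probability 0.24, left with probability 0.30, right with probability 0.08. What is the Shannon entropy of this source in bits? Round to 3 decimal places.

H = −Σ pᵢ log₂ pᵢ.
−0.38·log₂(0.38) = 0.5305
−0.24·log₂(0.24) = 0.4941
−0.30·log₂(0.30) = 0.5211
−0.08·log₂(0.08) = 0.2915
Sum ≈ 1.8372 → 1.837 bits.

1.837 bits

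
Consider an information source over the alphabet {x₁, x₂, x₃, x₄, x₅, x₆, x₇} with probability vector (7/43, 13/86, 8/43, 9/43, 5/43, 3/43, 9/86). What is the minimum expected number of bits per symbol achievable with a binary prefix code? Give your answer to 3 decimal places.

Repeatedly combine the two least-probable nodes; the expected code length is the sum of the merged weights.
merge 3/43 + 9/86 → 15/86
merge 5/43 + 13/86 → 23/86
merge 7/43 + 15/86 → 29/86
merge 8/43 + 9/43 → 17/43
merge 23/86 + 29/86 → 26/43
merge 17/43 + 26/43 → 1
L = 15/86 + 23/86 + 29/86 + 17/43 + 26/43 + 1 = 239/86 ≈ 2.779 bits/symbol.

2.779 bits/symbol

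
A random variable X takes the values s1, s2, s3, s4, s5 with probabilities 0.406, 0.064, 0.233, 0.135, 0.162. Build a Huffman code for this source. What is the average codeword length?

2.154 bits/symbol

Repeatedly combine the two least-probable nodes; the expected code length is the sum of the merged weights.
merge 8/125 + 27/200 → 199/1000
merge 81/500 + 199/1000 → 361/1000
merge 233/1000 + 361/1000 → 297/500
merge 203/500 + 297/500 → 1
L = 199/1000 + 361/1000 + 297/500 + 1 = 1077/500 = 2.154 bits/symbol.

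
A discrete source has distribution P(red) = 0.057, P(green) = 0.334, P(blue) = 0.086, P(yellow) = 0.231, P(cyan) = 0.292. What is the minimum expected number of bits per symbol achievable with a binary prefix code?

2.143 bits/symbol

Repeatedly combine the two least-probable nodes; the expected code length is the sum of the merged weights.
merge 57/1000 + 43/500 → 143/1000
merge 143/1000 + 231/1000 → 187/500
merge 73/250 + 167/500 → 313/500
merge 187/500 + 313/500 → 1
L = 143/1000 + 187/500 + 313/500 + 1 = 2143/1000 = 2.143 bits/symbol.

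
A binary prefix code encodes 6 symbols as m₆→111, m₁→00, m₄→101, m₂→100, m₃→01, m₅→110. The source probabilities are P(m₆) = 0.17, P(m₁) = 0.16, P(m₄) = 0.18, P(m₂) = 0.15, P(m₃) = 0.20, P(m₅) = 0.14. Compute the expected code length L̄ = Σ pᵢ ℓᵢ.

L̄ = Σ pᵢ·ℓᵢ = 0.17·3 + 0.16·2 + 0.18·3 + 0.15·3 + 0.20·2 + 0.14·3 = 2.64 bits/symbol.

2.64 bits/symbol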